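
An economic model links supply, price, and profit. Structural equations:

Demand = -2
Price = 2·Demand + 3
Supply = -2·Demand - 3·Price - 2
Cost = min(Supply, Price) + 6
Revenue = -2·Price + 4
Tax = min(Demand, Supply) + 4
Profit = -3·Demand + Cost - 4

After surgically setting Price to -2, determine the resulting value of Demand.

-2

Under do(Price=-2), the mechanism Price = 2·Demand + 3 is discarded; Price is fixed at -2.
Demand is not downstream of the intervention, so its value is determined by the original equations.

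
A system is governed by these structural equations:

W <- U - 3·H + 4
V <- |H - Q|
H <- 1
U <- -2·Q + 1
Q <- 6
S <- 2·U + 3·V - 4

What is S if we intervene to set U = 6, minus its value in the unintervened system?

34

The intervention breaks the incoming arrows to U: U <- -2·Q + 1 no longer applies, and U = 6.
V = |H - Q|  [with H=1, Q=6]  = 5
S = 2·U + 3·V - 4  [with U=6, V=5]  = 23
Without intervention: U = -2·Q + 1  [with Q=6]  = -11; V = |H - Q|  [with H=1, Q=6]  = 5; S = 2·U + 3·V - 4  [with U=-11, V=5]  = -11.
Change = 23 − (-11) = 34.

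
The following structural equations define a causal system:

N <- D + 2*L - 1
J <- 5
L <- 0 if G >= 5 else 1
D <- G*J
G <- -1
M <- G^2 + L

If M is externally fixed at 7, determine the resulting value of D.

do(M=7) replaces the equation M <- G^2 + L with the constant M = 7.
D is not downstream of the intervention, so its value is determined by the original equations.
D = G*J  [with G=-1, J=5]  = -5

-5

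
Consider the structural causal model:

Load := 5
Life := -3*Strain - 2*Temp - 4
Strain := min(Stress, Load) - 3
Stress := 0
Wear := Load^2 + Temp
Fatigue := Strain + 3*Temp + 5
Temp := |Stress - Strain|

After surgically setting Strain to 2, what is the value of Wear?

27

do(Strain=2) replaces the equation Strain := min(Stress, Load) - 3 with the constant Strain = 2.
Temp = |Stress - Strain|  [with Stress=0, Strain=2]  = 2
Wear = Load^2 + Temp  [with Load=5, Temp=2]  = 27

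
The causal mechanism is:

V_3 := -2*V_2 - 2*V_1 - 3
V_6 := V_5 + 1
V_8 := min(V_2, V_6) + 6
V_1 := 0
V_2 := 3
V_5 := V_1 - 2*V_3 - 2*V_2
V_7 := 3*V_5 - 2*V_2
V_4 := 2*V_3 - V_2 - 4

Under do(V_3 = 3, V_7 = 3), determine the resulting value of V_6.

Under do(V_3 = 3, V_7 = 3), each intervened variable's structural equation is replaced by its fixed value.
V_5 = V_1 - 2*V_3 - 2*V_2  [with V_1=0, V_3=3, V_2=3]  = -12
V_6 = V_5 + 1  [with V_5=-12]  = -11

-11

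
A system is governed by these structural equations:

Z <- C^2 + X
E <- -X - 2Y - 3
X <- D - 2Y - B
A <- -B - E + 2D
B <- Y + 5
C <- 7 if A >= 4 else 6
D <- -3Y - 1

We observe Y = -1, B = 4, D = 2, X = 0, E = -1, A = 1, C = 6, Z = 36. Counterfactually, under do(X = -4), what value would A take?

-3

Under do(X=-4), the mechanism X <- D - 2Y - B is discarded; X is fixed at -4.
B = Y + 5  [with Y=-1]  = 4
D = -3Y - 1  [with Y=-1]  = 2
E = -X - 2Y - 3  [with X=-4, Y=-1]  = 3
A = -B - E + 2D  [with B=4, E=3, D=2]  = -3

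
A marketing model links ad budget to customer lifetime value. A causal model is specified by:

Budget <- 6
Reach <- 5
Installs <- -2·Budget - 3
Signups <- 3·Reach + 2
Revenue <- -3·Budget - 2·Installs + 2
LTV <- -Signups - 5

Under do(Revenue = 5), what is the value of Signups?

The intervention breaks the incoming arrows to Revenue: Revenue <- -3·Budget - 2·Installs + 2 no longer applies, and Revenue = 5.
Since Signups is not a descendant of the intervened variable, it is unaffected.
Signups = 3·Reach + 2  [with Reach=5]  = 17

17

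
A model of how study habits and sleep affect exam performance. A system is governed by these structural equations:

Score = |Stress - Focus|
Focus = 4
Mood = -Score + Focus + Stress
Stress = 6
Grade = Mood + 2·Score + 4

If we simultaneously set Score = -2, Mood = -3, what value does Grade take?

Setting Score = -2, Mood = -3 by intervention discards those variables' equations.
Grade = Mood + 2·Score + 4  [with Mood=-3, Score=-2]  = -3

-3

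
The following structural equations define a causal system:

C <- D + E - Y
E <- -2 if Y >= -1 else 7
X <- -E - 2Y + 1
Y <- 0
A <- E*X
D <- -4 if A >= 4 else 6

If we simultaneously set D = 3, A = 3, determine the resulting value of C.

Setting D = 3, A = 3 by intervention discards those variables' equations.
E = -2 if Y >= -1 else 7  [with Y=0]  = -2
C = D + E - Y  [with D=3, E=-2, Y=0]  = 1

1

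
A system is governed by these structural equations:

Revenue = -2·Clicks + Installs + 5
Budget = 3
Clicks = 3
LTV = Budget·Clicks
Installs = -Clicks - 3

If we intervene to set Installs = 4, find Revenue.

3

The intervention breaks the incoming arrows to Installs: Installs = -Clicks - 3 no longer applies, and Installs = 4.
Revenue = -2·Clicks + Installs + 5  [with Clicks=3, Installs=4]  = 3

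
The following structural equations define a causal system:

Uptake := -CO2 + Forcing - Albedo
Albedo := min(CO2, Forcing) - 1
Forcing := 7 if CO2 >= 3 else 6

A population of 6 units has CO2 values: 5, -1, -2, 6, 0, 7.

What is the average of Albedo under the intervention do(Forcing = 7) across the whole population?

1.5

Under do(Forcing=7), Forcing's equation is replaced by Forcing=7 for every unit. Per-unit Albedo: 4, -2, -3, 5, -1, 6. Mean = 1.5.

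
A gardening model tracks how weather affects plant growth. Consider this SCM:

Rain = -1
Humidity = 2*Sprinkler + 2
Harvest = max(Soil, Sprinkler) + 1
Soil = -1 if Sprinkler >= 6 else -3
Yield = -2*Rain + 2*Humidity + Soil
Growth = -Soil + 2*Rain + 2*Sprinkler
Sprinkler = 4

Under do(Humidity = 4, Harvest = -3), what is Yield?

Under do(Humidity = 4, Harvest = -3), each intervened variable's structural equation is replaced by its fixed value.
Soil = -1 if Sprinkler >= 6 else -3  [with Sprinkler=4]  = -3
Yield = -2*Rain + 2*Humidity + Soil  [with Rain=-1, Humidity=4, Soil=-3]  = 7

7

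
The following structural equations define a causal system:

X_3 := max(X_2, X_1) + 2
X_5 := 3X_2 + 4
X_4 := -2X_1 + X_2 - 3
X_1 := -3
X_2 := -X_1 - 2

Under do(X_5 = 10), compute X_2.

1

Under do(X_5=10), the mechanism X_5 := 3X_2 + 4 is discarded; X_5 is fixed at 10.
No directed path runs from X_5 to X_2, so X_2 keeps its natural value.
X_2 = -X_1 - 2  [with X_1=-3]  = 1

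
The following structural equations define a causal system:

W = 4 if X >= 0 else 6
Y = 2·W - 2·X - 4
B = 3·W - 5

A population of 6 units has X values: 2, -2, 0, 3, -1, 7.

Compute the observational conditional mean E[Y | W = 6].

Conditioning on W=6 selects the 2 unit(s) with X ∈ {-2, -1}. Their Y values: 12, 10. Mean = 11.

11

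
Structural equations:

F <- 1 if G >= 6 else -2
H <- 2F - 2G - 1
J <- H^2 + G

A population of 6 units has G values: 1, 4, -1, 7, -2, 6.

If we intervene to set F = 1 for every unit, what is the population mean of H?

do(F=1) breaks F's dependence on G. With F=1 fixed, H across the units is -1, -7, 3, -13, 5, -11, mean -4.

-4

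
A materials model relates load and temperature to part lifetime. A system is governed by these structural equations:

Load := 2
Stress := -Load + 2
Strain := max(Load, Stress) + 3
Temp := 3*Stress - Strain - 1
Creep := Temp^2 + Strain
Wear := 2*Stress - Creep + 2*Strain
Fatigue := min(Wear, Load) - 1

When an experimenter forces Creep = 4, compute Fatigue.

1

Under do(Creep=4), the mechanism Creep := Temp^2 + Strain is discarded; Creep is fixed at 4.
Stress = -Load + 2  [with Load=2]  = 0
Strain = max(Load, Stress) + 3  [with Load=2, Stress=0]  = 5
Wear = 2*Stress - Creep + 2*Strain  [with Stress=0, Creep=4, Strain=5]  = 6
Fatigue = min(Wear, Load) - 1  [with Wear=6, Load=2]  = 1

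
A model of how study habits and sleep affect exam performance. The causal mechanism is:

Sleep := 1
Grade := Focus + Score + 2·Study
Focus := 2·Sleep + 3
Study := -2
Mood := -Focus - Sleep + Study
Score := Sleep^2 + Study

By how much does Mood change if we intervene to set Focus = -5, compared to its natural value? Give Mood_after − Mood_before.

do(Focus=-5) replaces the equation Focus := 2·Sleep + 3 with the constant Focus = -5.
Mood = -Focus - Sleep + Study  [with Focus=-5, Sleep=1, Study=-2]  = 2
Without intervention: Focus = 2·Sleep + 3  [with Sleep=1]  = 5; Mood = -Focus - Sleep + Study  [with Focus=5, Sleep=1, Study=-2]  = -8.
Change = 2 − (-8) = 10.

10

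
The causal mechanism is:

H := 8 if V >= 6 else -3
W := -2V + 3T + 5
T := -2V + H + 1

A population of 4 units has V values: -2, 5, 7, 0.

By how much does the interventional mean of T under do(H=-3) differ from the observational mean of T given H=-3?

Every unit gets H=-3 under the intervention. T values become 2, -12, -16, -2; E[T|do(H=-3)] = -7.
Conditioning on H=-3 selects the 3 unit(s) with V ∈ {-2, 5, 0}. Their T values: 2, -12, -2. Mean = -4.
Difference = -7 − (-4) = -3.

-3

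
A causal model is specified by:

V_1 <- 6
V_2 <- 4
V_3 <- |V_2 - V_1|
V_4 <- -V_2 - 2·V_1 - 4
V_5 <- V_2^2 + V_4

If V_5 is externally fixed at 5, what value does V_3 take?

do(V_5=5) replaces the equation V_5 <- V_2^2 + V_4 with the constant V_5 = 5.
V_3 is not downstream of the intervention, so its value is determined by the original equations.
V_3 = |V_2 - V_1|  [with V_2=4, V_1=6]  = 2

2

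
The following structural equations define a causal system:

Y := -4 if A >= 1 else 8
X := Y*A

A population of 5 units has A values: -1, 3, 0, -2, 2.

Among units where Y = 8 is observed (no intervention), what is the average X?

Observing Y=8 restricts to units where Y's equation naturally yields 8: A ∈ {-1, 0, -2}. In that subpopulation X = -8, 0, -16, mean -8.

-8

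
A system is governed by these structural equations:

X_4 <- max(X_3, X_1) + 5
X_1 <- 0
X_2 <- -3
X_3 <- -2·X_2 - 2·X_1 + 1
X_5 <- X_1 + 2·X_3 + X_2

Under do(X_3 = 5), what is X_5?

7

do(X_3=5) replaces the equation X_3 <- -2·X_2 - 2·X_1 + 1 with the constant X_3 = 5.
X_5 = X_1 + 2·X_3 + X_2  [with X_1=0, X_3=5, X_2=-3]  = 7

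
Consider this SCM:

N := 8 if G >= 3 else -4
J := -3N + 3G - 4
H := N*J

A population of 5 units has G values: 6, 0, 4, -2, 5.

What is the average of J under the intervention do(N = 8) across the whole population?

Under do(N=8), N's equation is replaced by N=8 for every unit. Per-unit J: -10, -28, -16, -34, -13. Mean = -20.2.

-20.2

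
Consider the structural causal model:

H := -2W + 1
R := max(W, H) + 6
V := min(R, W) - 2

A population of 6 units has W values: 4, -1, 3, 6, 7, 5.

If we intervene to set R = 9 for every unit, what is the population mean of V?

Under do(R=9), R's equation is replaced by R=9 for every unit. Per-unit V: 2, -3, 1, 4, 5, 3. Mean = 2.

2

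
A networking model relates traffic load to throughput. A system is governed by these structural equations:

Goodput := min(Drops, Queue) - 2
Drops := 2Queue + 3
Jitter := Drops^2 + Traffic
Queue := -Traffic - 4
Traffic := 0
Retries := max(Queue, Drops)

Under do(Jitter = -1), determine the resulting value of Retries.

-4

The intervention breaks the incoming arrows to Jitter: Jitter := Drops^2 + Traffic no longer applies, and Jitter = -1.
Since Retries is not a descendant of the intervened variable, it is unaffected.
Queue = -Traffic - 4  [with Traffic=0]  = -4
Drops = 2Queue + 3  [with Queue=-4]  = -5
Retries = max(Queue, Drops)  [with Queue=-4, Drops=-5]  = -4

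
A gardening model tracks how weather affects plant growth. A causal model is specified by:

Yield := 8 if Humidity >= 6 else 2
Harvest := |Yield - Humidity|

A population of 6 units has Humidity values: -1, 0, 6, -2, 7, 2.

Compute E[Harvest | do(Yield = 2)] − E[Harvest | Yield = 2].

0.75

do(Yield=2) breaks Yield's dependence on Humidity. With Yield=2 fixed, Harvest across the units is 3, 2, 4, 4, 5, 0, mean 3.
Observing Yield=2 restricts to units where Yield's equation naturally yields 2: Humidity ∈ {-1, 0, -2, 2}. In that subpopulation Harvest = 3, 2, 4, 0, mean 2.25.
Difference = 3 − 2.25 = 0.75.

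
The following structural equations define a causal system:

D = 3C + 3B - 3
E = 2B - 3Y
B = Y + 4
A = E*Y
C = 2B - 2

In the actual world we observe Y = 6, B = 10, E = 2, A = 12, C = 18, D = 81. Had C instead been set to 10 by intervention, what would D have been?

The intervention breaks the incoming arrows to C: C = 2B - 2 no longer applies, and C = 10.
B = Y + 4  [with Y=6]  = 10
D = 3C + 3B - 3  [with C=10, B=10]  = 57

57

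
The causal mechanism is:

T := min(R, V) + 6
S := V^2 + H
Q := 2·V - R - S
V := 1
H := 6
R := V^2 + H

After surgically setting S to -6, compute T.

7

The intervention breaks the incoming arrows to S: S := V^2 + H no longer applies, and S = -6.
Since T is not a descendant of the intervened variable, it is unaffected.
R = V^2 + H  [with V=1, H=6]  = 7
T = min(R, V) + 6  [with R=7, V=1]  = 7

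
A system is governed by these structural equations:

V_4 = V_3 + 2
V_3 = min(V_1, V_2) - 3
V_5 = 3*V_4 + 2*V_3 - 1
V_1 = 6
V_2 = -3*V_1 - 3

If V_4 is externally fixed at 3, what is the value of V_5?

Intervening sets V_4 = 3 and removes its equation (V_4 = V_3 + 2).
V_2 = -3*V_1 - 3  [with V_1=6]  = -21
V_3 = min(V_1, V_2) - 3  [with V_1=6, V_2=-21]  = -24
V_5 = 3*V_4 + 2*V_3 - 1  [with V_4=3, V_3=-24]  = -40

-40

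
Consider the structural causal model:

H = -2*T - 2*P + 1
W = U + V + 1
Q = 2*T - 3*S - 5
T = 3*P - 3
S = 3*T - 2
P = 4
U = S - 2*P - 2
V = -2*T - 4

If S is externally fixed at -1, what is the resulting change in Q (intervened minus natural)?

78

The intervention breaks the incoming arrows to S: S = 3*T - 2 no longer applies, and S = -1.
T = 3*P - 3  [with P=4]  = 9
Q = 2*T - 3*S - 5  [with T=9, S=-1]  = 16
Without intervention: T = 3*P - 3  [with P=4]  = 9; S = 3*T - 2  [with T=9]  = 25; Q = 2*T - 3*S - 5  [with T=9, S=25]  = -62.
Change = 16 − (-62) = 78.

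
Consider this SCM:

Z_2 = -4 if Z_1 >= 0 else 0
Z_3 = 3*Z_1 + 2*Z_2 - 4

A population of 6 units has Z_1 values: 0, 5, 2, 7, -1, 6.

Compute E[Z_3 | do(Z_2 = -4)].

-2.5

Every unit gets Z_2=-4 under the intervention. Z_3 values become -12, 3, -6, 9, -15, 6; E[Z_3|do(Z_2=-4)] = -2.5.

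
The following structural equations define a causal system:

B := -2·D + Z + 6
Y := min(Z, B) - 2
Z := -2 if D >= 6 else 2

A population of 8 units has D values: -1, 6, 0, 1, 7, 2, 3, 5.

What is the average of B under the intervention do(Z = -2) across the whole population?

Under do(Z=-2), Z's equation is replaced by Z=-2 for every unit. Per-unit B: 6, -8, 4, 2, -10, 0, -2, -6. Mean = -1.75.

-1.75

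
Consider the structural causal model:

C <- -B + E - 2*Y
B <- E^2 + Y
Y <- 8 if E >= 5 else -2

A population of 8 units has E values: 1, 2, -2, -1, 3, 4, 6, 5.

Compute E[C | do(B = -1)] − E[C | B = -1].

-2.75

Every unit gets B=-1 under the intervention. C values become 6, 7, 3, 4, 8, 9, -9, -10; E[C|do(B=-1)] = 2.25.
E[C|B=-1] averages over only the 2 units with B=-1 (E = 1, -1): C = 6, 4, mean 5.
Difference = 2.25 − 5 = -2.75.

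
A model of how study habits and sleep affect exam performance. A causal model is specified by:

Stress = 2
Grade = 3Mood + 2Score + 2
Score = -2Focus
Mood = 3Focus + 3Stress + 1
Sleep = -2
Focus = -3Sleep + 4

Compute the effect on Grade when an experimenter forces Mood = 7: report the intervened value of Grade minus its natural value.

-90

The intervention breaks the incoming arrows to Mood: Mood = 3Focus + 3Stress + 1 no longer applies, and Mood = 7.
Focus = -3Sleep + 4  [with Sleep=-2]  = 10
Score = -2Focus  [with Focus=10]  = -20
Grade = 3Mood + 2Score + 2  [with Mood=7, Score=-20]  = -17
Without intervention: Focus = -3Sleep + 4  [with Sleep=-2]  = 10; Score = -2Focus  [with Focus=10]  = -20; Mood = 3Focus + 3Stress + 1  [with Focus=10, Stress=2]  = 37; Grade = 3Mood + 2Score + 2  [with Mood=37, Score=-20]  = 73.
Change = -17 − 73 = -90.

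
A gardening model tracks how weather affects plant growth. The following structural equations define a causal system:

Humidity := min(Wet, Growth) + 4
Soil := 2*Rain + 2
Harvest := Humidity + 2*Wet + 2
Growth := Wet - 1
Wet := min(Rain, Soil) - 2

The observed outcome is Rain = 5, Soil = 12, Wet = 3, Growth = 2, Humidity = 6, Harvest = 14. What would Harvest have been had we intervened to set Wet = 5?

The intervention breaks the incoming arrows to Wet: Wet := min(Rain, Soil) - 2 no longer applies, and Wet = 5.
Growth = Wet - 1  [with Wet=5]  = 4
Humidity = min(Wet, Growth) + 4  [with Wet=5, Growth=4]  = 8
Harvest = Humidity + 2*Wet + 2  [with Humidity=8, Wet=5]  = 20

20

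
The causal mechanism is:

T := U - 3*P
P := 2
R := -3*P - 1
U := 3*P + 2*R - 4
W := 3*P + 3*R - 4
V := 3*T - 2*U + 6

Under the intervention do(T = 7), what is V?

Intervening sets T = 7 and removes its equation (T := U - 3*P).
R = -3*P - 1  [with P=2]  = -7
U = 3*P + 2*R - 4  [with P=2, R=-7]  = -12
V = 3*T - 2*U + 6  [with T=7, U=-12]  = 51

51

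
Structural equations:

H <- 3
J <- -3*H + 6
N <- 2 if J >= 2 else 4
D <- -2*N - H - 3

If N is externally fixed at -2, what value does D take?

The intervention breaks the incoming arrows to N: N <- 2 if J >= 2 else 4 no longer applies, and N = -2.
D = -2*N - H - 3  [with N=-2, H=3]  = -2

-2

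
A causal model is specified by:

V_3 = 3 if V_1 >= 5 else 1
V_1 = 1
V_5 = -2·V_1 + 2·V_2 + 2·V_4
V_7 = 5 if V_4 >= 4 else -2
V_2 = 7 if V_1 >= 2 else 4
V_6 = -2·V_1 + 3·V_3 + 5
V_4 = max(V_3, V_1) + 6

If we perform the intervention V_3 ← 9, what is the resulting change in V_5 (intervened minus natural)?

16

do(V_3=9) replaces the equation V_3 = 3 if V_1 >= 5 else 1 with the constant V_3 = 9.
V_2 = 7 if V_1 >= 2 else 4  [with V_1=1]  = 4
V_4 = max(V_3, V_1) + 6  [with V_3=9, V_1=1]  = 15
V_5 = -2·V_1 + 2·V_2 + 2·V_4  [with V_1=1, V_2=4, V_4=15]  = 36
Without intervention: V_2 = 7 if V_1 >= 2 else 4  [with V_1=1]  = 4; V_3 = 3 if V_1 >= 5 else 1  [with V_1=1]  = 1; V_4 = max(V_3, V_1) + 6  [with V_3=1, V_1=1]  = 7; V_5 = -2·V_1 + 2·V_2 + 2·V_4  [with V_1=1, V_2=4, V_4=7]  = 20.
Change = 36 − 20 = 16.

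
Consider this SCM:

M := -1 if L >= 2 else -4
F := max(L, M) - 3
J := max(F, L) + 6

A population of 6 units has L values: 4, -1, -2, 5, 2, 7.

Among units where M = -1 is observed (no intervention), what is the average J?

E[J|M=-1] averages over only the 4 units with M=-1 (L = 4, 5, 2, 7): J = 10, 11, 8, 13, mean 10.5.

10.5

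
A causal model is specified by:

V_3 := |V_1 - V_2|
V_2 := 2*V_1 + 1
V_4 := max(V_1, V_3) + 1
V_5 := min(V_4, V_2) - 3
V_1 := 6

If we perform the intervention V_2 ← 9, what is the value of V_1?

Under do(V_2=9), the mechanism V_2 := 2*V_1 + 1 is discarded; V_2 is fixed at 9.
V_1 is not downstream of the intervention, so its value is determined by the original equations.

6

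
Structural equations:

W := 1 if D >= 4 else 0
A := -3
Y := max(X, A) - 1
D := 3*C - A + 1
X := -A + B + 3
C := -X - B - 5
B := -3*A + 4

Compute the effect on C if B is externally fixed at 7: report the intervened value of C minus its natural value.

Under do(B=7), the mechanism B := -3*A + 4 is discarded; B is fixed at 7.
X = -A + B + 3  [with A=-3, B=7]  = 13
C = -X - B - 5  [with X=13, B=7]  = -25
Without intervention: B = -3*A + 4  [with A=-3]  = 13; X = -A + B + 3  [with A=-3, B=13]  = 19; C = -X - B - 5  [with X=19, B=13]  = -37.
Change = -25 − (-37) = 12.

12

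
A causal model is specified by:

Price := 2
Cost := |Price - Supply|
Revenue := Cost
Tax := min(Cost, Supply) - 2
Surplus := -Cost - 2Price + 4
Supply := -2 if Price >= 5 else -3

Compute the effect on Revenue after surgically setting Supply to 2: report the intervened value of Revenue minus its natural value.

-5

Under do(Supply=2), the mechanism Supply := -2 if Price >= 5 else -3 is discarded; Supply is fixed at 2.
Cost = |Price - Supply|  [with Price=2, Supply=2]  = 0
Revenue = Cost  [with Cost=0]  = 0
Without intervention: Supply = -2 if Price >= 5 else -3  [with Price=2]  = -3; Cost = |Price - Supply|  [with Price=2, Supply=-3]  = 5; Revenue = Cost  [with Cost=5]  = 5.
Change = 0 − 5 = -5.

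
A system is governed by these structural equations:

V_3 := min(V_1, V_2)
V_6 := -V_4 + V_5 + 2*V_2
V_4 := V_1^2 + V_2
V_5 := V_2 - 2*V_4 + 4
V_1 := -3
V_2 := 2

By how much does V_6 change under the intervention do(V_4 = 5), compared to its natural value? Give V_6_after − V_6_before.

Under do(V_4=5), the mechanism V_4 := V_1^2 + V_2 is discarded; V_4 is fixed at 5.
V_5 = V_2 - 2*V_4 + 4  [with V_2=2, V_4=5]  = -4
V_6 = -V_4 + V_5 + 2*V_2  [with V_4=5, V_5=-4, V_2=2]  = -5
Without intervention: V_4 = V_1^2 + V_2  [with V_1=-3, V_2=2]  = 11; V_5 = V_2 - 2*V_4 + 4  [with V_2=2, V_4=11]  = -16; V_6 = -V_4 + V_5 + 2*V_2  [with V_4=11, V_5=-16, V_2=2]  = -23.
Change = -5 − (-23) = 18.

18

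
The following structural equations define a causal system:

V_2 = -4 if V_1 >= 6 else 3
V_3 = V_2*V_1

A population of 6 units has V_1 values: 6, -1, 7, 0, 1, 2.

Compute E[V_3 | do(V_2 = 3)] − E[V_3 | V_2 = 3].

6

Under do(V_2=3), V_2's equation is replaced by V_2=3 for every unit. Per-unit V_3: 18, -3, 21, 0, 3, 6. Mean = 7.5.
E[V_3|V_2=3] averages over only the 4 units with V_2=3 (V_1 = -1, 0, 1, 2): V_3 = -3, 0, 3, 6, mean 1.5.
Difference = 7.5 − 1.5 = 6.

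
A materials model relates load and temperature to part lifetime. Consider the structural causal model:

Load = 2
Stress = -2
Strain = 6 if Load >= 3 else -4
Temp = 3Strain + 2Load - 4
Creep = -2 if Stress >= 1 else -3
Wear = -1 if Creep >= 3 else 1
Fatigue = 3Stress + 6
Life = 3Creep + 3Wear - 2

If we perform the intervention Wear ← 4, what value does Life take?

1

Intervening sets Wear = 4 and removes its equation (Wear = -1 if Creep >= 3 else 1).
Creep = -2 if Stress >= 1 else -3  [with Stress=-2]  = -3
Life = 3Creep + 3Wear - 2  [with Creep=-3, Wear=4]  = 1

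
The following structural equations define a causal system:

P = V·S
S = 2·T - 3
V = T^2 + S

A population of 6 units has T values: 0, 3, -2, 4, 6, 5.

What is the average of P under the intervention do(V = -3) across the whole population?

-7

The intervention sets V=-3 in all 6 units regardless of T. Recomputing P per unit gives 9, -9, 21, -15, -27, -21; average -7.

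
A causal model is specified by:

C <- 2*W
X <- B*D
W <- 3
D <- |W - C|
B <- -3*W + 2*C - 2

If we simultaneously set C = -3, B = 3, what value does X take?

Setting C = -3, B = 3 by intervention discards those variables' equations.
D = |W - C|  [with W=3, C=-3]  = 6
X = B*D  [with B=3, D=6]  = 18

18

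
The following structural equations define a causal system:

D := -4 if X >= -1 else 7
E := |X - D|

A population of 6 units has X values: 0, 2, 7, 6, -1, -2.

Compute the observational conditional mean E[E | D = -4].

Conditioning on D=-4 selects the 5 unit(s) with X ∈ {0, 2, 7, 6, -1}. Their E values: 4, 6, 11, 10, 3. Mean = 6.8.

6.8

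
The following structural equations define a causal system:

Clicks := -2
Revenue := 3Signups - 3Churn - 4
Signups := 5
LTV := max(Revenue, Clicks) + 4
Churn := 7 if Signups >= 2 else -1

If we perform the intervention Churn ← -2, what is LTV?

do(Churn=-2) replaces the equation Churn := 7 if Signups >= 2 else -1 with the constant Churn = -2.
Revenue = 3Signups - 3Churn - 4  [with Signups=5, Churn=-2]  = 17
LTV = max(Revenue, Clicks) + 4  [with Revenue=17, Clicks=-2]  = 21

21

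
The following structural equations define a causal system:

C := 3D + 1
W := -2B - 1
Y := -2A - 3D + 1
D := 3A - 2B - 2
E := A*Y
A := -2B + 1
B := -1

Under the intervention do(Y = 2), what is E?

6

Under do(Y=2), the mechanism Y := -2A - 3D + 1 is discarded; Y is fixed at 2.
A = -2B + 1  [with B=-1]  = 3
E = A*Y  [with A=3, Y=2]  = 6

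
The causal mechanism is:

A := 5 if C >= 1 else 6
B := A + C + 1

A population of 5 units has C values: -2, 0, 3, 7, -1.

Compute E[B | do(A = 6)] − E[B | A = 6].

2.4

The intervention sets A=6 in all 5 units regardless of C. Recomputing B per unit gives 5, 7, 10, 14, 6; average 8.4.
Conditioning on A=6 selects the 3 unit(s) with C ∈ {-2, 0, -1}. Their B values: 5, 7, 6. Mean = 6.
Difference = 8.4 − 6 = 2.4.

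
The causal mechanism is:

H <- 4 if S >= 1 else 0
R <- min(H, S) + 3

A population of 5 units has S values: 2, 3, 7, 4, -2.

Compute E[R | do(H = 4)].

5.2

Under do(H=4), H's equation is replaced by H=4 for every unit. Per-unit R: 5, 6, 7, 7, 1. Mean = 5.2.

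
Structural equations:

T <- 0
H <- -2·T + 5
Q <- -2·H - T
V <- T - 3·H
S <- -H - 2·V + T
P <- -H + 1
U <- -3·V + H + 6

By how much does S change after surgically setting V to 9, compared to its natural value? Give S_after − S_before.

-48

Intervening sets V = 9 and removes its equation (V <- T - 3·H).
H = -2·T + 5  [with T=0]  = 5
S = -H - 2·V + T  [with H=5, V=9, T=0]  = -23
Without intervention: H = -2·T + 5  [with T=0]  = 5; V = T - 3·H  [with T=0, H=5]  = -15; S = -H - 2·V + T  [with H=5, V=-15, T=0]  = 25.
Change = -23 − 25 = -48.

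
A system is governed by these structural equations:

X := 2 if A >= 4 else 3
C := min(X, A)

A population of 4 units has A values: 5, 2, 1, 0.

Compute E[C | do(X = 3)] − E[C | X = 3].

do(X=3) breaks X's dependence on A. With X=3 fixed, C across the units is 3, 2, 1, 0, mean 1.5.
Observing X=3 restricts to units where X's equation naturally yields 3: A ∈ {2, 1, 0}. In that subpopulation C = 2, 1, 0, mean 1.
Difference = 1.5 − 1 = 0.5.

0.5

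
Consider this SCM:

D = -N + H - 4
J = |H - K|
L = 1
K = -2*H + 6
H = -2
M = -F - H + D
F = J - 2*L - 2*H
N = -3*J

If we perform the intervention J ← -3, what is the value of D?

Under do(J=-3), the mechanism J = |H - K| is discarded; J is fixed at -3.
N = -3*J  [with J=-3]  = 9
D = -N + H - 4  [with N=9, H=-2]  = -15

-15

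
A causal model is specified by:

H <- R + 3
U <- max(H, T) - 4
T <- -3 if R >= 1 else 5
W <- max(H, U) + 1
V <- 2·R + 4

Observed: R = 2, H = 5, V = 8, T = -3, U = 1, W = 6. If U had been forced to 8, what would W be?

9

The intervention breaks the incoming arrows to U: U <- max(H, T) - 4 no longer applies, and U = 8.
H = R + 3  [with R=2]  = 5
W = max(H, U) + 1  [with H=5, U=8]  = 9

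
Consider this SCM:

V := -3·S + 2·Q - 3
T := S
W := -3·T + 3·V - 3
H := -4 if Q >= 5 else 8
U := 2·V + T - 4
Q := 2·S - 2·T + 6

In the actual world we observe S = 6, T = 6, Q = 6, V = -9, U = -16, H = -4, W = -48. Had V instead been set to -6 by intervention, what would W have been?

-39

The intervention breaks the incoming arrows to V: V := -3·S + 2·Q - 3 no longer applies, and V = -6.
T = S  [with S=6]  = 6
W = -3·T + 3·V - 3  [with T=6, V=-6]  = -39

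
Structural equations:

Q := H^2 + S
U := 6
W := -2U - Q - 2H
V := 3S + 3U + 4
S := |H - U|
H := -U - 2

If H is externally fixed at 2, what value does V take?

34

do(H=2) replaces the equation H := -U - 2 with the constant H = 2.
S = |H - U|  [with H=2, U=6]  = 4
V = 3S + 3U + 4  [with S=4, U=6]  = 34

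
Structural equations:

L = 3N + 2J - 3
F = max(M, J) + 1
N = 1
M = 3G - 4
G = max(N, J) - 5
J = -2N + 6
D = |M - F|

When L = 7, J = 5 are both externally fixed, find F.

Setting L = 7, J = 5 by intervention discards those variables' equations.
G = max(N, J) - 5  [with N=1, J=5]  = 0
M = 3G - 4  [with G=0]  = -4
F = max(M, J) + 1  [with M=-4, J=5]  = 6

6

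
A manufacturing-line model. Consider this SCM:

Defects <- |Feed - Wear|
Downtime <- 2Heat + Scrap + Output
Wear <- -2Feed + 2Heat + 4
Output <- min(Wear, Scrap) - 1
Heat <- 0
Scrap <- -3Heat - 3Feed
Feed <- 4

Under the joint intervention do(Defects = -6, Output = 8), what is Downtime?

Setting Defects = -6, Output = 8 by intervention discards those variables' equations.
Scrap = -3Heat - 3Feed  [with Heat=0, Feed=4]  = -12
Downtime = 2Heat + Scrap + Output  [with Heat=0, Scrap=-12, Output=8]  = -4

-4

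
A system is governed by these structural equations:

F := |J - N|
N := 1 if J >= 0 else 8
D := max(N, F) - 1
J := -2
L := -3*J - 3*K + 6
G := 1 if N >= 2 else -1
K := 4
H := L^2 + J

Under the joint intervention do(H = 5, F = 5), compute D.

Under do(H = 5, F = 5), each intervened variable's structural equation is replaced by its fixed value.
N = 1 if J >= 0 else 8  [with J=-2]  = 8
D = max(N, F) - 1  [with N=8, F=5]  = 7

7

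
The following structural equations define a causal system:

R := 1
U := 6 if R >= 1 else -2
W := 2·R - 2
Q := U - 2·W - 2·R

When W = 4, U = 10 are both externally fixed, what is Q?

The joint intervention fixes W = 4, U = 10, removing each variable's own equation.
Q = U - 2·W - 2·R  [with U=10, W=4, R=1]  = 0

0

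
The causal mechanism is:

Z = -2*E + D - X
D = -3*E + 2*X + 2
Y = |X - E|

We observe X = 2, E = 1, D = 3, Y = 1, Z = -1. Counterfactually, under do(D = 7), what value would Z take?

3

do(D=7) replaces the equation D = -3*E + 2*X + 2 with the constant D = 7.
Z = -2*E + D - X  [with E=1, D=7, X=2]  = 3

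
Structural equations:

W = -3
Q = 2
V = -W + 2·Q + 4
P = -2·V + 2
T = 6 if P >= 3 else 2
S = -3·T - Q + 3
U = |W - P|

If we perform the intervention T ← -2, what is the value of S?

7

The intervention breaks the incoming arrows to T: T = 6 if P >= 3 else 2 no longer applies, and T = -2.
S = -3·T - Q + 3  [with T=-2, Q=2]  = 7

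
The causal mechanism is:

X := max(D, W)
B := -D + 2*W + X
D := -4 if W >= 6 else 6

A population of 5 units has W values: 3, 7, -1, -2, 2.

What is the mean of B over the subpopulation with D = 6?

1

Conditioning on D=6 selects the 4 unit(s) with W ∈ {3, -1, -2, 2}. Their B values: 6, -2, -4, 4. Mean = 1.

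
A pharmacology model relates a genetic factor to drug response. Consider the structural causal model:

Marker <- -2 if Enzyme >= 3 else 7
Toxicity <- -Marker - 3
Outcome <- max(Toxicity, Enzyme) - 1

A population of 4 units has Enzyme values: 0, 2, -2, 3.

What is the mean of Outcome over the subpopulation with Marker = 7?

Observing Marker=7 restricts to units where Marker's equation naturally yields 7: Enzyme ∈ {0, 2, -2}. In that subpopulation Outcome = -1, 1, -3, mean -1.

-1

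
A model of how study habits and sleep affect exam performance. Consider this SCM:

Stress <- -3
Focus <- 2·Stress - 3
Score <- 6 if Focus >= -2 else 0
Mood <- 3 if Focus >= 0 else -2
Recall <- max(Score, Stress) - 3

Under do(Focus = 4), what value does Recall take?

do(Focus=4) replaces the equation Focus <- 2·Stress - 3 with the constant Focus = 4.
Score = 6 if Focus >= -2 else 0  [with Focus=4]  = 6
Recall = max(Score, Stress) - 3  [with Score=6, Stress=-3]  = 3

3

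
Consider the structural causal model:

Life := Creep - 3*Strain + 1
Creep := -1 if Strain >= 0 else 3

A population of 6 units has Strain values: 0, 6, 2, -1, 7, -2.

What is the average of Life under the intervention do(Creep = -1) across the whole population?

-6

The intervention sets Creep=-1 in all 6 units regardless of Strain. Recomputing Life per unit gives 0, -18, -6, 3, -21, 6; average -6.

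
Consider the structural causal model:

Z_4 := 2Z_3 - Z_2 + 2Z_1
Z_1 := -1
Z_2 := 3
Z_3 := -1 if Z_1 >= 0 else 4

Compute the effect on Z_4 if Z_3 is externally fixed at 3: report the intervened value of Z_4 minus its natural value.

-2

The intervention breaks the incoming arrows to Z_3: Z_3 := -1 if Z_1 >= 0 else 4 no longer applies, and Z_3 = 3.
Z_4 = 2Z_3 - Z_2 + 2Z_1  [with Z_3=3, Z_2=3, Z_1=-1]  = 1
Without intervention: Z_3 = -1 if Z_1 >= 0 else 4  [with Z_1=-1]  = 4; Z_4 = 2Z_3 - Z_2 + 2Z_1  [with Z_3=4, Z_2=3, Z_1=-1]  = 3.
Change = 1 − 3 = -2.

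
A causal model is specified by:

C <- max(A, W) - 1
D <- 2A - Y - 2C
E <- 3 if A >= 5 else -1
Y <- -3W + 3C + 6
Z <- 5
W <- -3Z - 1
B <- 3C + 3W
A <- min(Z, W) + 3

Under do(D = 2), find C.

do(D=2) replaces the equation D <- 2A - Y - 2C with the constant D = 2.
No directed path runs from D to C, so C keeps its natural value.
W = -3Z - 1  [with Z=5]  = -16
A = min(Z, W) + 3  [with Z=5, W=-16]  = -13
C = max(A, W) - 1  [with A=-13, W=-16]  = -14

-14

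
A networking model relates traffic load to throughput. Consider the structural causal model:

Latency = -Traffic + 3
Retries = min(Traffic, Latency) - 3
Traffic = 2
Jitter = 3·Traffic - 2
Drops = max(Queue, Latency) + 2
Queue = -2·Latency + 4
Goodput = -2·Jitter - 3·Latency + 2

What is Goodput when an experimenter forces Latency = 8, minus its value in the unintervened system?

-21

Under do(Latency=8), the mechanism Latency = -Traffic + 3 is discarded; Latency is fixed at 8.
Jitter = 3·Traffic - 2  [with Traffic=2]  = 4
Goodput = -2·Jitter - 3·Latency + 2  [with Jitter=4, Latency=8]  = -30
Without intervention: Latency = -Traffic + 3  [with Traffic=2]  = 1; Jitter = 3·Traffic - 2  [with Traffic=2]  = 4; Goodput = -2·Jitter - 3·Latency + 2  [with Jitter=4, Latency=1]  = -9.
Change = -30 − (-9) = -21.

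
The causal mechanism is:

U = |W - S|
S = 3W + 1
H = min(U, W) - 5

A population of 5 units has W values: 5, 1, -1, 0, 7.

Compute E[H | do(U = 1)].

-4.6

The intervention sets U=1 in all 5 units regardless of W. Recomputing H per unit gives -4, -4, -6, -5, -4; average -4.6.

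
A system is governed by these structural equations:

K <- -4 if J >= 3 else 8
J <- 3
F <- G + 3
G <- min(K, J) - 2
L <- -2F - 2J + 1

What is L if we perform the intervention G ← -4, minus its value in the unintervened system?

-4

do(G=-4) replaces the equation G <- min(K, J) - 2 with the constant G = -4.
F = G + 3  [with G=-4]  = -1
L = -2F - 2J + 1  [with F=-1, J=3]  = -3
Without intervention: K = -4 if J >= 3 else 8  [with J=3]  = -4; G = min(K, J) - 2  [with K=-4, J=3]  = -6; F = G + 3  [with G=-6]  = -3; L = -2F - 2J + 1  [with F=-3, J=3]  = 1.
Change = -3 − 1 = -4.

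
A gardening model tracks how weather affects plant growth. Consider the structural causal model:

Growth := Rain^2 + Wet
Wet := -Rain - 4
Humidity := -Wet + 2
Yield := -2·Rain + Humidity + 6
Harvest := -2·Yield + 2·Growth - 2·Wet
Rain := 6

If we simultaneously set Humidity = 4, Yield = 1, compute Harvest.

70

The joint intervention fixes Humidity = 4, Yield = 1, removing each variable's own equation.
Wet = -Rain - 4  [with Rain=6]  = -10
Growth = Rain^2 + Wet  [with Rain=6, Wet=-10]  = 26
Harvest = -2·Yield + 2·Growth - 2·Wet  [with Yield=1, Growth=26, Wet=-10]  = 70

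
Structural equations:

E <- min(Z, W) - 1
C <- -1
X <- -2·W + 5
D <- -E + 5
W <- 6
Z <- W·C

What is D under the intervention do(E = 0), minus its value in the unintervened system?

The intervention breaks the incoming arrows to E: E <- min(Z, W) - 1 no longer applies, and E = 0.
D = -E + 5  [with E=0]  = 5
Without intervention: Z = W·C  [with W=6, C=-1]  = -6; E = min(Z, W) - 1  [with Z=-6, W=6]  = -7; D = -E + 5  [with E=-7]  = 12.
Change = 5 − 12 = -7.

-7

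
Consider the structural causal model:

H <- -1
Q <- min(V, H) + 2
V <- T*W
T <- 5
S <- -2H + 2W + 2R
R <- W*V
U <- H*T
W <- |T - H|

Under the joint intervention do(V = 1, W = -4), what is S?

The joint intervention fixes V = 1, W = -4, removing each variable's own equation.
R = W*V  [with W=-4, V=1]  = -4
S = -2H + 2W + 2R  [with H=-1, W=-4, R=-4]  = -14

-14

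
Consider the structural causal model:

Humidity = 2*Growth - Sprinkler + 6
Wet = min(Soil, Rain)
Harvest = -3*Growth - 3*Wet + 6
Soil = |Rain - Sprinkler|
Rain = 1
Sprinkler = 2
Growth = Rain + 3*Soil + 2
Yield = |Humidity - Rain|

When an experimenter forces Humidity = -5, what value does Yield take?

Intervening sets Humidity = -5 and removes its equation (Humidity = 2*Growth - Sprinkler + 6).
Yield = |Humidity - Rain|  [with Humidity=-5, Rain=1]  = 6

6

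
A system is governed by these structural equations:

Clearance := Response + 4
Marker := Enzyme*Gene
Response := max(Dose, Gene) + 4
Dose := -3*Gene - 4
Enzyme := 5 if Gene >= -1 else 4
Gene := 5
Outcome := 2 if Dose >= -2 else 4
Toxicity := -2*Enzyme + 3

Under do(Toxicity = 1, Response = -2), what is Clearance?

2

Setting Toxicity = 1, Response = -2 by intervention discards those variables' equations.
Clearance = Response + 4  [with Response=-2]  = 2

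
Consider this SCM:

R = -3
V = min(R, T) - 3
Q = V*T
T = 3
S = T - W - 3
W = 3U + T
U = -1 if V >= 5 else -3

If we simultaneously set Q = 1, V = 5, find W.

0

Under do(Q = 1, V = 5), each intervened variable's structural equation is replaced by its fixed value.
U = -1 if V >= 5 else -3  [with V=5]  = -1
W = 3U + T  [with U=-1, T=3]  = 0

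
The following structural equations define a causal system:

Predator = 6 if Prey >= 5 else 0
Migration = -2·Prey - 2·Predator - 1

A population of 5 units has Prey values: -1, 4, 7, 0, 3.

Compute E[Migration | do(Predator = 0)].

Under do(Predator=0), Predator's equation is replaced by Predator=0 for every unit. Per-unit Migration: 1, -9, -15, -1, -7. Mean = -6.2.

-6.2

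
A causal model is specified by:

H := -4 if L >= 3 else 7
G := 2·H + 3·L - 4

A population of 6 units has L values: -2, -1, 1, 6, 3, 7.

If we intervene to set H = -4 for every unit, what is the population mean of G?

The intervention sets H=-4 in all 6 units regardless of L. Recomputing G per unit gives -18, -15, -9, 6, -3, 9; average -5.

-5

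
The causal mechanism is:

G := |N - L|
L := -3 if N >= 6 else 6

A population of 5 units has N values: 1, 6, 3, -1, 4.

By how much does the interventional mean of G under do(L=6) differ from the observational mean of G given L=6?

Every unit gets L=6 under the intervention. G values become 5, 0, 3, 7, 2; E[G|do(L=6)] = 3.4.
Observing L=6 restricts to units where L's equation naturally yields 6: N ∈ {1, 3, -1, 4}. In that subpopulation G = 5, 3, 7, 2, mean 4.25.
Difference = 3.4 − 4.25 = -0.85.

-0.85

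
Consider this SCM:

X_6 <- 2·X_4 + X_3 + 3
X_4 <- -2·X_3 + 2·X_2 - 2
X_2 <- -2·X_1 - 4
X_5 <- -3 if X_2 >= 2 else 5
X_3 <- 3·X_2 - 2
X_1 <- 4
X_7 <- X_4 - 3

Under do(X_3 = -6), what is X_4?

The intervention breaks the incoming arrows to X_3: X_3 <- 3·X_2 - 2 no longer applies, and X_3 = -6.
X_2 = -2·X_1 - 4  [with X_1=4]  = -12
X_4 = -2·X_3 + 2·X_2 - 2  [with X_3=-6, X_2=-12]  = -14

-14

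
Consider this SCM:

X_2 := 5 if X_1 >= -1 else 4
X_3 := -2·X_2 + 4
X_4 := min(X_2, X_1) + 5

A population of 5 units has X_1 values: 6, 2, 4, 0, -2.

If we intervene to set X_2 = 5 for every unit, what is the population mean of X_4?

6.8

do(X_2=5) breaks X_2's dependence on X_1. With X_2=5 fixed, X_4 across the units is 10, 7, 9, 5, 3, mean 6.8.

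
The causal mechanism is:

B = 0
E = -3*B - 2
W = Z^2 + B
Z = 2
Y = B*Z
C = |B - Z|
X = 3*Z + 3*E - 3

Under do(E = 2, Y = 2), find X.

The joint intervention fixes E = 2, Y = 2, removing each variable's own equation.
X = 3*Z + 3*E - 3  [with Z=2, E=2]  = 9

9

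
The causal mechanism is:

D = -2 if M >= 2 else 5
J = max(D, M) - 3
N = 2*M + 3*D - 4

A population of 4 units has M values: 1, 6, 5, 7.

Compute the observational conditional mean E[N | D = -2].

Conditioning on D=-2 selects the 3 unit(s) with M ∈ {6, 5, 7}. Their N values: 2, 0, 4. Mean = 2.

2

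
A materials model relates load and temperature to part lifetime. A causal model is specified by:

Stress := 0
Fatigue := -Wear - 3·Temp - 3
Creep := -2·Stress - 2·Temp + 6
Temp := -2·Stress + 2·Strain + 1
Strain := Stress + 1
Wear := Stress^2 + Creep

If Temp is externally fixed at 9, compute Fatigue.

-18

The intervention breaks the incoming arrows to Temp: Temp := -2·Stress + 2·Strain + 1 no longer applies, and Temp = 9.
Creep = -2·Stress - 2·Temp + 6  [with Stress=0, Temp=9]  = -12
Wear = Stress^2 + Creep  [with Stress=0, Creep=-12]  = -12
Fatigue = -Wear - 3·Temp - 3  [with Wear=-12, Temp=9]  = -18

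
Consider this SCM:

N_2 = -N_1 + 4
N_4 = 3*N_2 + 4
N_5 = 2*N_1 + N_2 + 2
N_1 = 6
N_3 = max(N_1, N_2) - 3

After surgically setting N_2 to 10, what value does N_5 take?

24

do(N_2=10) replaces the equation N_2 = -N_1 + 4 with the constant N_2 = 10.
N_5 = 2*N_1 + N_2 + 2  [with N_1=6, N_2=10]  = 24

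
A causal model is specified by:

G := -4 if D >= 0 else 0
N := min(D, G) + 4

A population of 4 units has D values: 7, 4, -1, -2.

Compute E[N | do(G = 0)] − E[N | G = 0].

Under do(G=0), G's equation is replaced by G=0 for every unit. Per-unit N: 4, 4, 3, 2. Mean = 3.25.
Observing G=0 restricts to units where G's equation naturally yields 0: D ∈ {-1, -2}. In that subpopulation N = 3, 2, mean 2.5.
Difference = 3.25 − 2.5 = 0.75.

0.75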